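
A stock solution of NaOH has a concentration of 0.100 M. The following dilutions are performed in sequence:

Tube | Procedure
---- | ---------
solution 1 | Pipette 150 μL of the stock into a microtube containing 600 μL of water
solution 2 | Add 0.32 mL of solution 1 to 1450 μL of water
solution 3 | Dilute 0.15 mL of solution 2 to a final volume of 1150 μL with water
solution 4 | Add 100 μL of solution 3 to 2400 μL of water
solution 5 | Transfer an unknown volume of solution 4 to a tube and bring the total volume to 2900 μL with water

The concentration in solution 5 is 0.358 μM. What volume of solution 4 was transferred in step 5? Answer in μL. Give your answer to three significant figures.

55.0 μL

Step 1: 150 μL + 600 μL = 750 μL total → factor 750/150 = 5
Step 2: 0.32 mL + 1450 μL = 1.77 mL total → factor 1.77/0.32 = 5.5312
Step 3: 0.15 mL brought to 1150 μL → factor 1.15/0.15 = 7.6667
Step 4: 100 μL + 2400 μL = 2500 μL total → factor 2500/100 = 25
Step 5: v brought to 2900 μL → factor = 2900 μL/v
Product of known-step factors = 5300.8
Overall factor = 0.100 M / (0.358 μM) = 2.7933 × 10^5
Step-5 factor = 2.7933 × 10^5 / 5300.8 = 52.696
v = 2900 μL / 52.696 = 55.0 μL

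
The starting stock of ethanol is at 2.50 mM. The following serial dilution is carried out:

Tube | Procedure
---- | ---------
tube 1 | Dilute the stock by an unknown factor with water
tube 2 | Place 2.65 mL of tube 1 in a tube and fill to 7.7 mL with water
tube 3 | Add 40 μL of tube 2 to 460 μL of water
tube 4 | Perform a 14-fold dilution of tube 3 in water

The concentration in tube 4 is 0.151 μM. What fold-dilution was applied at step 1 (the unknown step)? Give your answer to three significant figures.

32.6-fold

Step 1: unknown factor x
Step 2: 2.65 mL brought to 7.7 mL → factor 7.7/2.65 = 2.9057
Step 3: 40 μL + 460 μL = 500 μL total → factor 500/40 = 12.5
Step 4: 14-fold → factor 14
Product of known-step factors = 508.49
Overall factor = 2.50 mM / (0.151 μM) = 16556
x = 16556 / 508.49 = 32.6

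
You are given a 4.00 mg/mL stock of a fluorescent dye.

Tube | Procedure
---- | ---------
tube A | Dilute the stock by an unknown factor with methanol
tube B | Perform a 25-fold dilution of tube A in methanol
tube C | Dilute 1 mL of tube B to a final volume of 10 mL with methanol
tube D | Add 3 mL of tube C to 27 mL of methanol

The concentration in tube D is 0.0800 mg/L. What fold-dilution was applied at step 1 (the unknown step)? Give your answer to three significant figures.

Step 1: unknown factor x
Step 2: 25-fold → factor 25
Step 3: 1 mL brought to 10 mL → factor 10/1 = 10
Step 4: 3 mL + 27 mL = 30 mL total → factor 30/3 = 10
Product of known-step factors = 2500
Overall factor = 4.00 mg/mL / (0.0800 mg/L) = 50000
x = 50000 / 2500 = 20.0

20.0-fold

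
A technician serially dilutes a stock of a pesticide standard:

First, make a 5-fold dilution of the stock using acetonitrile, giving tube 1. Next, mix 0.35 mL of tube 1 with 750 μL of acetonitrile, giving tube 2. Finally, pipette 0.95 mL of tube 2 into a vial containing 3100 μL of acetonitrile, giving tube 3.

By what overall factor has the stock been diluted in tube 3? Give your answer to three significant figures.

Step 1: 5-fold → factor 5
Step 2: 0.35 mL + 750 μL = 1.1 mL total → factor 1.1/0.35 = 3.1429
Step 3: 0.95 mL + 3100 μL = 4.05 mL total → factor 4.05/0.95 = 4.2632
Overall dilution factor = 5 × 3.1429 × 4.2632 = 66.992

67.0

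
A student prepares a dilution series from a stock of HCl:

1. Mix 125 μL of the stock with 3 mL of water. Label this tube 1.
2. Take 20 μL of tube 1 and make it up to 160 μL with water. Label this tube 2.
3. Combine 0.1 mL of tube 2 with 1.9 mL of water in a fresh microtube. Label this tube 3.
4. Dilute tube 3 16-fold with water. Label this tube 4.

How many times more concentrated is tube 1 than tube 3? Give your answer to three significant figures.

160

Step 1: 125 μL + 3 mL = 3125 μL total → factor 3125/125 = 25
Step 2: 20 μL brought to 160 μL → factor 160/20 = 8
Step 3: 0.1 mL + 1.9 mL = 2 mL total → factor 2/0.1 = 20
Dilution factor to tube 1 = 25; to tube 3 = 4000
[tube 1]/[tube 3] = (factor to tube 3)/(factor to tube 1) = 4000/25 = 160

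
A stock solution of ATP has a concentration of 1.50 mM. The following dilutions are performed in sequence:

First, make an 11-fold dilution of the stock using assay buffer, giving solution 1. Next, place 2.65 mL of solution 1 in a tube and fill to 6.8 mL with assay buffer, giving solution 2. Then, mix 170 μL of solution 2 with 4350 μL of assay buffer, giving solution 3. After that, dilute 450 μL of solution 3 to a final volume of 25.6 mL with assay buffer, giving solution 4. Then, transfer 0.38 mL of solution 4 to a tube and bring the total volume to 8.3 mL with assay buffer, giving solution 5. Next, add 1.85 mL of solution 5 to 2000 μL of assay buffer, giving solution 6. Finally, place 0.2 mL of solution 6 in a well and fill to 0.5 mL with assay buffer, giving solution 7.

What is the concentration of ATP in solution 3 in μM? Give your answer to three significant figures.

Step 1: 11-fold → factor 11
Step 2: 2.65 mL brought to 6.8 mL → factor 6.8/2.65 = 2.566
Step 3: 170 μL + 4350 μL = 4520 μL total → factor 4520/170 = 26.588
Dilution factor through solution 3 = 11 × 2.566 × 26.588 = 750.49
[solution 3] = 1.50 mM / 750.49 = 0.001999 mM = 2.00 μM

2.00 μM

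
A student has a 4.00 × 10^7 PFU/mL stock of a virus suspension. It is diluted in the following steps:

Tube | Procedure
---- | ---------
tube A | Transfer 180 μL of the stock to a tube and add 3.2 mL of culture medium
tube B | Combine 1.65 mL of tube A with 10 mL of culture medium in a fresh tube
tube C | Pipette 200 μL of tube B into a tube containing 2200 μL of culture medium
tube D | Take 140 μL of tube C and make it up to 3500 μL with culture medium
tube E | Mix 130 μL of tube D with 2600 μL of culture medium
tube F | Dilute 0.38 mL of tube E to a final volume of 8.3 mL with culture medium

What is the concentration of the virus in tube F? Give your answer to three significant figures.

2.19 PFU/mL

Step 1: 180 μL + 3.2 mL = 3380 μL total → factor 3380/180 = 18.778
Step 2: 1.65 mL + 10 mL = 11.65 mL total → factor 11.65/1.65 = 7.0606
Step 3: 200 μL + 2200 μL = 2400 μL total → factor 2400/200 = 12
Step 4: 140 μL brought to 3500 μL → factor 3500/140 = 25
Step 5: 130 μL + 2600 μL = 2730 μL total → factor 2730/130 = 21
Step 6: 0.38 mL brought to 8.3 mL → factor 8.3/0.38 = 21.842
Overall dilution factor = 18.778 × 7.0606 × 12 × 25 × 21 × 21.842 = 1.8244 × 10^7
Final = 4.00 × 10^7 PFU/mL / 1.8244 × 10^7 = 2.19 PFU/mL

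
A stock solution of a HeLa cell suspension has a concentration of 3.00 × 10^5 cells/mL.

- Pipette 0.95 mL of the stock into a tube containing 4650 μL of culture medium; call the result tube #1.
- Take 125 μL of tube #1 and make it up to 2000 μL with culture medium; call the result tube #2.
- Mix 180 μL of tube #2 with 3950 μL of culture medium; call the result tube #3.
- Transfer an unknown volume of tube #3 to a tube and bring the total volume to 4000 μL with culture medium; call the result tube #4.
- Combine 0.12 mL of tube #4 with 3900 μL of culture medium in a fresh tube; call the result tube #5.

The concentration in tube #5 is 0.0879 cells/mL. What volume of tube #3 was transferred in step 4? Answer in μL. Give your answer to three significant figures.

Step 1: 0.95 mL + 4650 μL = 5.6 mL total → factor 5.6/0.95 = 5.8947
Step 2: 125 μL brought to 2000 μL → factor 2000/125 = 16
Step 3: 180 μL + 3950 μL = 4130 μL total → factor 4130/180 = 22.944
Step 4: v brought to 4000 μL → factor = 4000 μL/v
Step 5: 0.12 mL + 3900 μL = 4.02 mL total → factor 4.02/0.12 = 33.5
Product of known-step factors = 72495
Overall factor = 3.00 × 10^5 cells/mL / (0.0879 cells/mL) = 3.413 × 10^6
Step-4 factor = 3.413 × 10^6 / 72495 = 47.079
v = 4000 μL / 47.079 = 85.0 μL

85.0 μL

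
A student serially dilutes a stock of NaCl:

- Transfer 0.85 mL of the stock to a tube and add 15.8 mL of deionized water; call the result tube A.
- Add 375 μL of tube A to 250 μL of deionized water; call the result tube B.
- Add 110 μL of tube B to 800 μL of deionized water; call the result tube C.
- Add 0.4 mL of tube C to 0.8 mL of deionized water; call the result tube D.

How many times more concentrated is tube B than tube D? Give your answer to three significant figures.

24.8

Step 1: 0.85 mL + 15.8 mL = 16.65 mL total → factor 16.65/0.85 = 19.588
Step 2: 375 μL + 250 μL = 625 μL total → factor 625/375 = 1.6667
Step 3: 110 μL + 800 μL = 910 μL total → factor 910/110 = 8.2727
Step 4: 0.4 mL + 0.8 mL = 1.2 mL total → factor 1.2/0.4 = 3
Dilution factor to tube B = 32.647; to tube D = 810.24
[tube B]/[tube D] = (factor to tube D)/(factor to tube B) = 810.24/32.647 = 24.8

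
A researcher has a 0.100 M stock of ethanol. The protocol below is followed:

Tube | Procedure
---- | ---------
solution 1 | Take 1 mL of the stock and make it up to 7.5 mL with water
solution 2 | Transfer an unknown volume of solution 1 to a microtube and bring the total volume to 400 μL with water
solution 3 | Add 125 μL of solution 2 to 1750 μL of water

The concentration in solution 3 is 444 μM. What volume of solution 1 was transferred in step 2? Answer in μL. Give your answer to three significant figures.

200 μL

Step 1: 1 mL brought to 7.5 mL → factor 7.5/1 = 7.5
Step 2: v brought to 400 μL → factor = 400 μL/v
Step 3: 125 μL + 1750 μL = 1875 μL total → factor 1875/125 = 15
Product of known-step factors = 112.5
Overall factor = 0.100 M / (444 μM) = 225.23
Step-2 factor = 225.23 / 112.5 = 2.002
v = 400 μL / 2.002 = 200 μL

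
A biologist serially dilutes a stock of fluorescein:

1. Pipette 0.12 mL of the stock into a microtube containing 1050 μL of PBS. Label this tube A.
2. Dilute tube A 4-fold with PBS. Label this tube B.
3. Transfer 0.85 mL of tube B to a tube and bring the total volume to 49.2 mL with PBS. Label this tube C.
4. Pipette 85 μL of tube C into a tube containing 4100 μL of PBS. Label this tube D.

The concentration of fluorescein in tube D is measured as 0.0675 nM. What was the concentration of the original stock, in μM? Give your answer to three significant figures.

Step 1: 0.12 mL + 1050 μL = 1.17 mL total → factor 1.17/0.12 = 9.75
Step 2: 4-fold → factor 4
Step 3: 0.85 mL brought to 49.2 mL → factor 49.2/0.85 = 57.882
Step 4: 85 μL + 4100 μL = 4185 μL total → factor 4185/85 = 49.235
Overall dilution factor = 9.75 × 4 × 57.882 × 49.235 = 1.1114 × 10^5
Stock = 0.0675 nM × 1.1114 × 10^5 = 7502 nM = 7.50 μM

7.50 μM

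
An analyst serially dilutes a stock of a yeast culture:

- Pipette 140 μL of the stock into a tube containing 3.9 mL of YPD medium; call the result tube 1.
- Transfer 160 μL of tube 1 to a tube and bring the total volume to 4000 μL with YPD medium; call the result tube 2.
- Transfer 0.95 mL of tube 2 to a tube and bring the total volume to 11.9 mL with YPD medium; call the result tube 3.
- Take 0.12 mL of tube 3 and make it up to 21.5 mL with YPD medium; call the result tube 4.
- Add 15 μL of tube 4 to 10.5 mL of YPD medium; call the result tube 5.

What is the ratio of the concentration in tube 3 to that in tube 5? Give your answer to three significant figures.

Step 1: 140 μL + 3.9 mL = 4040 μL total → factor 4040/140 = 28.857
Step 2: 160 μL brought to 4000 μL → factor 4000/160 = 25
Step 3: 0.95 mL brought to 11.9 mL → factor 11.9/0.95 = 12.526
Step 4: 0.12 mL brought to 21.5 mL → factor 21.5/0.12 = 179.17
Step 5: 15 μL + 10.5 mL = 10515 μL total → factor 10515/15 = 701
Dilution factor to tube 3 = 9036.8; to tube 5 = 1.135 × 10^9
[tube 3]/[tube 5] = (factor to tube 5)/(factor to tube 3) = 1.135 × 10^9/9036.8 = 1.26 × 10^5

1.26 × 10^5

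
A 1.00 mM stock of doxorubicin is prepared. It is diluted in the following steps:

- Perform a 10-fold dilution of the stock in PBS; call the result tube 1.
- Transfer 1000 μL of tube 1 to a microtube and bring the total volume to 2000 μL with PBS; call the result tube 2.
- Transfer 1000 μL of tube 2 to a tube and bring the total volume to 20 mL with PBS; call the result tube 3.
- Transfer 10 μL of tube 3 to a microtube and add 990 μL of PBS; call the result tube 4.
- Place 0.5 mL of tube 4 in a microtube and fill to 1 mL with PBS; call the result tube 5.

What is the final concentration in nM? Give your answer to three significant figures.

Step 1: 10-fold → factor 10
Step 2: 1000 μL brought to 2000 μL → factor 2000/1000 = 2
Step 3: 1000 μL brought to 20 mL → factor 20000/1000 = 20
Step 4: 10 μL + 990 μL = 1000 μL total → factor 1000/10 = 100
Step 5: 0.5 mL brought to 1 mL → factor 1/0.5 = 2
Overall dilution factor = 10 × 2 × 20 × 100 × 2 = 80000
Final = 1.00 mM / 80000 = 1.250 × 10^-5 mM = 12.5 nM

12.5 nM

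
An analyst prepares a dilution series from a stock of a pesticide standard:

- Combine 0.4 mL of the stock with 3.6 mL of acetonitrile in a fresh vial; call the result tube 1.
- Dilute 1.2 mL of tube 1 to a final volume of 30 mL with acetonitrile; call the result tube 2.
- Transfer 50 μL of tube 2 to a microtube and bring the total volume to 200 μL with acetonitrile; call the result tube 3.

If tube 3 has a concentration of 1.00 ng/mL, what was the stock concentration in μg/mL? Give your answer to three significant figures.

Step 1: 0.4 mL + 3.6 mL = 4 mL total → factor 4/0.4 = 10
Step 2: 1.2 mL brought to 30 mL → factor 30/1.2 = 25
Step 3: 50 μL brought to 200 μL → factor 200/50 = 4
Overall dilution factor = 10 × 25 × 4 = 1000
Stock = 1.00 ng/mL × 1000 = 1000 ng/mL = 1.00 μg/mL

1.00 μg/mL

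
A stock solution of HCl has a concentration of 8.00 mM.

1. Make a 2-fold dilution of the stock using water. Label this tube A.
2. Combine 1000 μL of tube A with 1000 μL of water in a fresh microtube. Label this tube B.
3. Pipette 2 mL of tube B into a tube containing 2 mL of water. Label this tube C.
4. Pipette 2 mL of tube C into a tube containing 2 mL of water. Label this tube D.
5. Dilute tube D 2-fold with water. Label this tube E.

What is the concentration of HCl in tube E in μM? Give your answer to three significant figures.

Step 1: 2-fold → factor 2
Step 2: 1000 μL + 1000 μL = 2000 μL total → factor 2000/1000 = 2
Step 3: 2 mL + 2 mL = 4 mL total → factor 4/2 = 2
Step 4: 2 mL + 2 mL = 4 mL total → factor 4/2 = 2
Step 5: 2-fold → factor 2
Overall dilution factor = 2 × 2 × 2 × 2 × 2 = 32
Final = 8.00 mM / 32 = 0.2500 mM = 250 μM

250 μM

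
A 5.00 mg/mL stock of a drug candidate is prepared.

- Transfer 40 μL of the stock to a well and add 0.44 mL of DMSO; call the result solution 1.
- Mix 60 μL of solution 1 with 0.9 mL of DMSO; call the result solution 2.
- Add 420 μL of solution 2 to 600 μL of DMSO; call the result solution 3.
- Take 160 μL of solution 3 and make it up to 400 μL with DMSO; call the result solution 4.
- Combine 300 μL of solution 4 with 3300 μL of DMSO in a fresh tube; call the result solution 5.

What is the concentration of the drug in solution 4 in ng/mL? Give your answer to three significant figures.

4.29 × 10^3 ng/mL

Step 1: 40 μL + 0.44 mL = 480 μL total → factor 480/40 = 12
Step 2: 60 μL + 0.9 mL = 960 μL total → factor 960/60 = 16
Step 3: 420 μL + 600 μL = 1020 μL total → factor 1020/420 = 2.4286
Step 4: 160 μL brought to 400 μL → factor 400/160 = 2.5
Dilution factor through solution 4 = 12 × 16 × 2.4286 × 2.5 = 1165.7
[solution 4] = 5.00 mg/mL / 1165.7 = 0.004289 mg/mL = 4.29 × 10^3 ng/mL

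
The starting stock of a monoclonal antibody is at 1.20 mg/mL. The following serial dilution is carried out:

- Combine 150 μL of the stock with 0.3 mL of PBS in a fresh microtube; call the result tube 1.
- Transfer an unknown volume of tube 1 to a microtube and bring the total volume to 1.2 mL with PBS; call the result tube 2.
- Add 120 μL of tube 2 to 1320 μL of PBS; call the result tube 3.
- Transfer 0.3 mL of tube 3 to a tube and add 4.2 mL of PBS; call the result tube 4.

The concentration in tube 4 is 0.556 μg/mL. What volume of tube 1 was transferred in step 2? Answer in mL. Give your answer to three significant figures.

0.300 mL

Step 1: 150 μL + 0.3 mL = 450 μL total → factor 450/150 = 3
Step 2: v brought to 1.2 mL → factor = 1.2 mL/v
Step 3: 120 μL + 1320 μL = 1440 μL total → factor 1440/120 = 12
Step 4: 0.3 mL + 4.2 mL = 4.5 mL total → factor 4.5/0.3 = 15
Product of known-step factors = 540
Overall factor = 1.20 mg/mL / (0.556 μg/mL) = 2158.3
Step-2 factor = 2158.3 / 540 = 3.9968
v = 1.2 mL / 3.9968 = 0.300 mL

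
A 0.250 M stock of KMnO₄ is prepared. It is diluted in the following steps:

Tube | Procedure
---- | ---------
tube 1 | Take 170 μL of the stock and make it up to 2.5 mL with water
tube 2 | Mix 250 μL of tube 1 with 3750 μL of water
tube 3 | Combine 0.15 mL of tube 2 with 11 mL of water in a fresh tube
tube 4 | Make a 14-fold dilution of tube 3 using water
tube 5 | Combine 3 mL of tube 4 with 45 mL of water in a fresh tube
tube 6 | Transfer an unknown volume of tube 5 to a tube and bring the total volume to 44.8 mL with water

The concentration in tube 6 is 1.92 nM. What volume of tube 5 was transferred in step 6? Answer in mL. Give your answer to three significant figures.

Step 1: 170 μL brought to 2.5 mL → factor 2500/170 = 14.706
Step 2: 250 μL + 3750 μL = 4000 μL total → factor 4000/250 = 16
Step 3: 0.15 mL + 11 mL = 11.15 mL total → factor 11.15/0.15 = 74.333
Step 4: 14-fold → factor 14
Step 5: 3 mL + 45 mL = 48 mL total → factor 48/3 = 16
Step 6: v brought to 44.8 mL → factor = 44.8 mL/v
Product of known-step factors = 3.9178 × 10^6
Overall factor = 0.250 M / (1.92 nM) = 1.3021 × 10^8
Step-6 factor = 1.3021 × 10^8 / 3.9178 × 10^6 = 33.235
v = 44.8 mL / 33.235 = 1.35 mL

1.35 mL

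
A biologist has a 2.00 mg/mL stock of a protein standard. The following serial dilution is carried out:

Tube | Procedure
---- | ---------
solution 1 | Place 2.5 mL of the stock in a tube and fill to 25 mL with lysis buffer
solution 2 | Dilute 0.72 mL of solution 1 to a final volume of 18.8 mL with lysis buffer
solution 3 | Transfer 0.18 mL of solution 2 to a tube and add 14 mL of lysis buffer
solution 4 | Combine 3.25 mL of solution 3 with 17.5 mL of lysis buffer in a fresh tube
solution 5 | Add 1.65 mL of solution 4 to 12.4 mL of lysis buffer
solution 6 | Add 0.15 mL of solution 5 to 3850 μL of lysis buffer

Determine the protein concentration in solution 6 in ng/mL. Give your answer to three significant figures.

Step 1: 2.5 mL brought to 25 mL → factor 25/2.5 = 10
Step 2: 0.72 mL brought to 18.8 mL → factor 18.8/0.72 = 26.111
Step 3: 0.18 mL + 14 mL = 14.18 mL total → factor 14.18/0.18 = 78.778
Step 4: 3.25 mL + 17.5 mL = 20.75 mL total → factor 20.75/3.25 = 6.3846
Step 5: 1.65 mL + 12.4 mL = 14.05 mL total → factor 14.05/1.65 = 8.5152
Step 6: 0.15 mL + 3850 μL = 4 mL total → factor 4/0.15 = 26.667
Overall dilution factor = 10 × 26.111 × 78.778 × 6.3846 × 8.5152 × 26.667 = 2.9821 × 10^7
Final = 2.00 mg/mL / 2.9821 × 10^7 = 6.707 × 10^-8 mg/mL = 0.0671 ng/mL

0.0671 ng/mL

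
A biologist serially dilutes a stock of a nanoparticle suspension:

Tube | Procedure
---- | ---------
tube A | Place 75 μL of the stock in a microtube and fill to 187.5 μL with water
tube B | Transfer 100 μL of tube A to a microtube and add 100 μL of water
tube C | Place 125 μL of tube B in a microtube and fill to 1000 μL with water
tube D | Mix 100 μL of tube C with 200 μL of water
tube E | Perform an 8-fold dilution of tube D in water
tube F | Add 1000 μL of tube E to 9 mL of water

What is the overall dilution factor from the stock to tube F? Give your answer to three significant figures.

9.60 × 10^3

Step 1: 75 μL brought to 187.5 μL → factor 187.5/75 = 2.5
Step 2: 100 μL + 100 μL = 200 μL total → factor 200/100 = 2
Step 3: 125 μL brought to 1000 μL → factor 1000/125 = 8
Step 4: 100 μL + 200 μL = 300 μL total → factor 300/100 = 3
Step 5: 8-fold → factor 8
Step 6: 1000 μL + 9 mL = 10000 μL total → factor 10000/1000 = 10
Overall dilution factor = 2.5 × 2 × 8 × 3 × 8 × 10 = 9600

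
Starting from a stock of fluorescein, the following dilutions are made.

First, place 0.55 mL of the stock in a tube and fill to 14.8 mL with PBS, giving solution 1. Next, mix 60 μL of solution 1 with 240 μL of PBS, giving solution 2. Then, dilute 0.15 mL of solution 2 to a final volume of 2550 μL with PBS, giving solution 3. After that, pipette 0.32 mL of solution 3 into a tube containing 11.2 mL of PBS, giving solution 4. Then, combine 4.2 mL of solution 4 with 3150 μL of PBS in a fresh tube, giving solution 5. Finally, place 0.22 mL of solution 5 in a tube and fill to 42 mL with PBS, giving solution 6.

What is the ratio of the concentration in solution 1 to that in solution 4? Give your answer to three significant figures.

3.06 × 10^3

Step 1: 0.55 mL brought to 14.8 mL → factor 14.8/0.55 = 26.909
Step 2: 60 μL + 240 μL = 300 μL total → factor 300/60 = 5
Step 3: 0.15 mL brought to 2550 μL → factor 2.55/0.15 = 17
Step 4: 0.32 mL + 11.2 mL = 11.52 mL total → factor 11.52/0.32 = 36
Dilution factor to solution 1 = 26.909; to solution 4 = 82342
[solution 1]/[solution 4] = (factor to solution 4)/(factor to solution 1) = 82342/26.909 = 3.06 × 10^3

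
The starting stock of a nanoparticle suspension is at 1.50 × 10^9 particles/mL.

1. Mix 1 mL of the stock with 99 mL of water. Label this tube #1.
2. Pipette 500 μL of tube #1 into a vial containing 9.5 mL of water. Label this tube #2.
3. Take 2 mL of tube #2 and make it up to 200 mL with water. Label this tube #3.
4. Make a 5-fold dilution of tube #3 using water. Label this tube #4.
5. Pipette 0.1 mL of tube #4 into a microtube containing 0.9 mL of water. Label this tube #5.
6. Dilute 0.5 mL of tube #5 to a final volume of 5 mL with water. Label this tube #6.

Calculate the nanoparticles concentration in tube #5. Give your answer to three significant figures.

150 particles/mL

Step 1: 1 mL + 99 mL = 100 mL total → factor 100/1 = 100
Step 2: 500 μL + 9.5 mL = 10000 μL total → factor 10000/500 = 20
Step 3: 2 mL brought to 200 mL → factor 200/2 = 100
Step 4: 5-fold → factor 5
Step 5: 0.1 mL + 0.9 mL = 1 mL total → factor 1/0.1 = 10
Dilution factor through tube #5 = 100 × 20 × 100 × 5 × 10 = 1 × 10^7
[tube #5] = 1.50 × 10^9 particles/mL / 1 × 10^7 = 150 particles/mL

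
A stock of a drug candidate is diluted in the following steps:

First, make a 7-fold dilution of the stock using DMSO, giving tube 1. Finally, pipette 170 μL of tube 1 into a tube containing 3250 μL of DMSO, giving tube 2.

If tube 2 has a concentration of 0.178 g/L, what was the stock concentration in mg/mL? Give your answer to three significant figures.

Step 1: 7-fold → factor 7
Step 2: 170 μL + 3250 μL = 3420 μL total → factor 3420/170 = 20.118
Overall dilution factor = 7 × 20.118 = 140.82
Stock = 0.178 g/L × 140.82 = 25.07 g/L = 25.1 mg/mL

25.1 mg/mL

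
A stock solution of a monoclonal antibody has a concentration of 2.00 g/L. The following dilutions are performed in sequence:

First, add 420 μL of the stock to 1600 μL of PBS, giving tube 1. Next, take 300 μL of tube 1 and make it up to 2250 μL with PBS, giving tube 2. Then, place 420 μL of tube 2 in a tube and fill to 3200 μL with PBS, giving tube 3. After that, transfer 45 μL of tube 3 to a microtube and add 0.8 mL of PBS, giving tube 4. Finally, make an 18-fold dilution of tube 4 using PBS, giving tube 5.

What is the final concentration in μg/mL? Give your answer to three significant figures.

Step 1: 420 μL + 1600 μL = 2020 μL total → factor 2020/420 = 4.8095
Step 2: 300 μL brought to 2250 μL → factor 2250/300 = 7.5
Step 3: 420 μL brought to 3200 μL → factor 3200/420 = 7.619
Step 4: 45 μL + 0.8 mL = 845 μL total → factor 845/45 = 18.778
Step 5: 18-fold → factor 18
Overall dilution factor = 4.8095 × 7.5 × 7.619 × 18.778 × 18 = 92893
Final = 2.00 g/L / 92893 = 2.153 × 10^-5 g/L = 0.0215 μg/mL

0.0215 μg/mL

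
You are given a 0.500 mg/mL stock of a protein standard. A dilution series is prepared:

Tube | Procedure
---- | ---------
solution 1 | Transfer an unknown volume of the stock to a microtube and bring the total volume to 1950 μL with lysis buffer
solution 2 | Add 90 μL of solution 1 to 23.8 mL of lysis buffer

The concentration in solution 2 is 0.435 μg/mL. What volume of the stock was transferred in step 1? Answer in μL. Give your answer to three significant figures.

Step 1: v brought to 1950 μL → factor = 1950 μL/v
Step 2: 90 μL + 23.8 mL = 23890 μL total → factor 23890/90 = 265.44
Product of known-step factors = 265.44
Overall factor = 0.500 mg/mL / (0.435 μg/mL) = 1149.4
Step-1 factor = 1149.4 / 265.44 = 4.3302
v = 1950 μL / 4.3302 = 450 μL

450 μL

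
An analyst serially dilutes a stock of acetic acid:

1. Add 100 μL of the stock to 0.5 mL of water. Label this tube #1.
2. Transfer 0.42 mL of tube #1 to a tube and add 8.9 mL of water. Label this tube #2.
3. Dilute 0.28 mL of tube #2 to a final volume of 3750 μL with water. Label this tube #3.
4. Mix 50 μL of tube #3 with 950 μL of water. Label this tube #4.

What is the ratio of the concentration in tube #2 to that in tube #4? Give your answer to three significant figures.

Step 1: 100 μL + 0.5 mL = 600 μL total → factor 600/100 = 6
Step 2: 0.42 mL + 8.9 mL = 9.32 mL total → factor 9.32/0.42 = 22.19
Step 3: 0.28 mL brought to 3750 μL → factor 3.75/0.28 = 13.393
Step 4: 50 μL + 950 μL = 1000 μL total → factor 1000/50 = 20
Dilution factor to tube #2 = 133.14; to tube #4 = 35663
[tube #2]/[tube #4] = (factor to tube #4)/(factor to tube #2) = 35663/133.14 = 268

268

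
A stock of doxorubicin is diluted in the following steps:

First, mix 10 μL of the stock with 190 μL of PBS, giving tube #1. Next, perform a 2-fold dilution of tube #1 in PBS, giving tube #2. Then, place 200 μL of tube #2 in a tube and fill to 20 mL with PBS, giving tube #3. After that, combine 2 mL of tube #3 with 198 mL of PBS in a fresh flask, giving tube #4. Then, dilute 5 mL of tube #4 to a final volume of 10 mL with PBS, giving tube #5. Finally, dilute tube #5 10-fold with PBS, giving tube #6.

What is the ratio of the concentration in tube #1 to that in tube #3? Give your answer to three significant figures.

Step 1: 10 μL + 190 μL = 200 μL total → factor 200/10 = 20
Step 2: 2-fold → factor 2
Step 3: 200 μL brought to 20 mL → factor 20000/200 = 100
Dilution factor to tube #1 = 20; to tube #3 = 4000
[tube #1]/[tube #3] = (factor to tube #3)/(factor to tube #1) = 4000/20 = 200

200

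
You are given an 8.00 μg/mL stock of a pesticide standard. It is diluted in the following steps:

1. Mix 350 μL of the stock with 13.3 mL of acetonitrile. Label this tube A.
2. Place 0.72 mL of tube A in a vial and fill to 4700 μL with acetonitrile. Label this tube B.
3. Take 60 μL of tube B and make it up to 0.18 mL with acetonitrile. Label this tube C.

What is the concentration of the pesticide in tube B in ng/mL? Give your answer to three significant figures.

31.4 ng/mL

Step 1: 350 μL + 13.3 mL = 13650 μL total → factor 13650/350 = 39
Step 2: 0.72 mL brought to 4700 μL → factor 4.7/0.72 = 6.5278
Dilution factor through tube B = 39 × 6.5278 = 254.58
[tube B] = 8.00 μg/mL / 254.58 = 0.03142 μg/mL = 31.4 ng/mL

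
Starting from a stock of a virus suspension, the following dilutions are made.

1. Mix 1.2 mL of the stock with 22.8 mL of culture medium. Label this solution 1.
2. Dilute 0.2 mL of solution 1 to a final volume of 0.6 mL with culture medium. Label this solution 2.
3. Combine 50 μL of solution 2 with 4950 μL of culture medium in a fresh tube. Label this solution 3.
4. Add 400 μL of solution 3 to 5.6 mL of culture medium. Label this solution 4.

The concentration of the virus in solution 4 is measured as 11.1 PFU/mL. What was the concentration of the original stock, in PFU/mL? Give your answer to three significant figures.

9.99 × 10^5 PFU/mL

Step 1: 1.2 mL + 22.8 mL = 24 mL total → factor 24/1.2 = 20
Step 2: 0.2 mL brought to 0.6 mL → factor 0.6/0.2 = 3
Step 3: 50 μL + 4950 μL = 5000 μL total → factor 5000/50 = 100
Step 4: 400 μL + 5.6 mL = 6000 μL total → factor 6000/400 = 15
Overall dilution factor = 20 × 3 × 100 × 15 = 90000
Stock = 11.1 PFU/mL × 90000 = 9.99 × 10^5 PFU/mL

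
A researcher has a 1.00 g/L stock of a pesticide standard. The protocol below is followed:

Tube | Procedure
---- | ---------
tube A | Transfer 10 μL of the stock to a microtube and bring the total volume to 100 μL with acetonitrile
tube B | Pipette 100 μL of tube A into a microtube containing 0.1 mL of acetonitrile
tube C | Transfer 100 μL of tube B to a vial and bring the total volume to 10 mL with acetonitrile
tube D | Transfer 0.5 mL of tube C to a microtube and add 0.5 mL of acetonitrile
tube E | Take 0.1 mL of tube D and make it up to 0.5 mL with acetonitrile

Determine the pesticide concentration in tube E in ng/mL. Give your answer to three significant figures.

50.0 ng/mL

Step 1: 10 μL brought to 100 μL → factor 100/10 = 10
Step 2: 100 μL + 0.1 mL = 200 μL total → factor 200/100 = 2
Step 3: 100 μL brought to 10 mL → factor 10000/100 = 100
Step 4: 0.5 mL + 0.5 mL = 1 mL total → factor 1/0.5 = 2
Step 5: 0.1 mL brought to 0.5 mL → factor 0.5/0.1 = 5
Overall dilution factor = 10 × 2 × 100 × 2 × 5 = 20000
Final = 1.00 g/L / 20000 = 5.000 × 10^-5 g/L = 50.0 ng/mL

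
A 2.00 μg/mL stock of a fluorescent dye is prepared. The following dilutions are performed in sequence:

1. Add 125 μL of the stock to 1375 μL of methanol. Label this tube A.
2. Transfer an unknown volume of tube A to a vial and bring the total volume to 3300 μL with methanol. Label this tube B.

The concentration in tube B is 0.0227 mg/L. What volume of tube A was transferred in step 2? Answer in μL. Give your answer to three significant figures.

Step 1: 125 μL + 1375 μL = 1500 μL total → factor 1500/125 = 12
Step 2: v brought to 3300 μL → factor = 3300 μL/v
Product of known-step factors = 12
Overall factor = 2.00 μg/mL / (0.0227 mg/L) = 88.106
Step-2 factor = 88.106 / 12 = 7.3421
v = 3300 μL / 7.3421 = 449 μL

449 μL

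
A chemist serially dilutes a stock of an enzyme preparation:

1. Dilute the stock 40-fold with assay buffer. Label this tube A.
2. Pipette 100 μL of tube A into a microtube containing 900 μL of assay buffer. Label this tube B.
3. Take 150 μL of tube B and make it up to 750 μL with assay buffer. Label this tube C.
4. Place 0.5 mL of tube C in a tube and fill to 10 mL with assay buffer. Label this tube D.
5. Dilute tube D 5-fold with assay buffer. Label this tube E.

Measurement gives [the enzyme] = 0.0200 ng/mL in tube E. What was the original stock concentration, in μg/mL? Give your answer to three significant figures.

Step 1: 40-fold → factor 40
Step 2: 100 μL + 900 μL = 1000 μL total → factor 1000/100 = 10
Step 3: 150 μL brought to 750 μL → factor 750/150 = 5
Step 4: 0.5 mL brought to 10 mL → factor 10/0.5 = 20
Step 5: 5-fold → factor 5
Overall dilution factor = 40 × 10 × 5 × 20 × 5 = 2 × 10^5
Stock = 0.0200 ng/mL × 2 × 10^5 = 4000 ng/mL = 4.00 μg/mL

4.00 μg/mL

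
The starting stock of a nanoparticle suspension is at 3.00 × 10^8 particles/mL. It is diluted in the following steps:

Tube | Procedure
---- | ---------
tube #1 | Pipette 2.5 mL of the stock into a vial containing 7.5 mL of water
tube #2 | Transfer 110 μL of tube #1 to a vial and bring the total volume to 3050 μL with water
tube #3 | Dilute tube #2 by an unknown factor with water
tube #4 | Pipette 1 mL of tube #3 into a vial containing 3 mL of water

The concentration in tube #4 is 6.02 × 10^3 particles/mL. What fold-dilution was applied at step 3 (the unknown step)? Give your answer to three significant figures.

Step 1: 2.5 mL + 7.5 mL = 10 mL total → factor 10/2.5 = 4
Step 2: 110 μL brought to 3050 μL → factor 3050/110 = 27.727
Step 3: unknown factor x
Step 4: 1 mL + 3 mL = 4 mL total → factor 4/1 = 4
Product of known-step factors = 443.64
Overall factor = 3.00 × 10^8 particles/mL / (6.02 × 10^3 particles/mL) = 49834
x = 49834 / 443.64 = 112

112-fold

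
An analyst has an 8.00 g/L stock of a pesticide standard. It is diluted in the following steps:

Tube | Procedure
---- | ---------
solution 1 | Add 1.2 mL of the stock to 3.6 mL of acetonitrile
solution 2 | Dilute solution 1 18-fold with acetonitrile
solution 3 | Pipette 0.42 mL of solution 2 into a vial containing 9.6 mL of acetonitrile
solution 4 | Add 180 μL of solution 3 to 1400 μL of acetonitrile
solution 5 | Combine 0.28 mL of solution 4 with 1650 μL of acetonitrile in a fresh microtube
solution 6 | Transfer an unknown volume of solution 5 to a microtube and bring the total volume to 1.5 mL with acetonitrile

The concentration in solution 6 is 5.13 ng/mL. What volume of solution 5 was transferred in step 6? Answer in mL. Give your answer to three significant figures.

0.100 mL

Step 1: 1.2 mL + 3.6 mL = 4.8 mL total → factor 4.8/1.2 = 4
Step 2: 18-fold → factor 18
Step 3: 0.42 mL + 9.6 mL = 10.02 mL total → factor 10.02/0.42 = 23.857
Step 4: 180 μL + 1400 μL = 1580 μL total → factor 1580/180 = 8.7778
Step 5: 0.28 mL + 1650 μL = 1.93 mL total → factor 1.93/0.28 = 6.8929
Step 6: v brought to 1.5 mL → factor = 1.5 mL/v
Product of known-step factors = 1.0393 × 10^5
Overall factor = 8.00 g/L / (5.13 ng/mL) = 1.5595 × 10^6
Step-6 factor = 1.5595 × 10^6 / 1.0393 × 10^5 = 15.005
v = 1.5 mL / 15.005 = 0.100 mL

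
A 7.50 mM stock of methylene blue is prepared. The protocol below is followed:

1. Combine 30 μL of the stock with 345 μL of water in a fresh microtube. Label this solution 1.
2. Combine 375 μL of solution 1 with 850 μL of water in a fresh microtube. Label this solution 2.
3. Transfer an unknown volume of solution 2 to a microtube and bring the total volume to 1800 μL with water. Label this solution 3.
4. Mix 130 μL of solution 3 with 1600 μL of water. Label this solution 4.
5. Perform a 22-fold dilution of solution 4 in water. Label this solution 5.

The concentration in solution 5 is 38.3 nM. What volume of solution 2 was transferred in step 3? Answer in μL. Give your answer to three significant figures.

Step 1: 30 μL + 345 μL = 375 μL total → factor 375/30 = 12.5
Step 2: 375 μL + 850 μL = 1225 μL total → factor 1225/375 = 3.2667
Step 3: v brought to 1800 μL → factor = 1800 μL/v
Step 4: 130 μL + 1600 μL = 1730 μL total → factor 1730/130 = 13.308
Step 5: 22-fold → factor 22
Product of known-step factors = 11955
Overall factor = 7.50 mM / (38.3 nM) = 1.9582 × 10^5
Step-3 factor = 1.9582 × 10^5 / 11955 = 16.38
v = 1800 μL / 16.38 = 110 μL

110 μL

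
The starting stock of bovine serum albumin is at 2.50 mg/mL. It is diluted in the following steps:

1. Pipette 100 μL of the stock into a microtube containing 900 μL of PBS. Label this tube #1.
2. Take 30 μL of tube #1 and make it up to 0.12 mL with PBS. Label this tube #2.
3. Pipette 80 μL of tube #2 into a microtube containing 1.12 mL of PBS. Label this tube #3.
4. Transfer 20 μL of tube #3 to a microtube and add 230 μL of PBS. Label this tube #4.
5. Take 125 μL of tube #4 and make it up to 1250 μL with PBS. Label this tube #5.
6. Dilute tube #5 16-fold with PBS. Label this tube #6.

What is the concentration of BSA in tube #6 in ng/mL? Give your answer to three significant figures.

2.08 ng/mL

Step 1: 100 μL + 900 μL = 1000 μL total → factor 1000/100 = 10
Step 2: 30 μL brought to 0.12 mL → factor 120/30 = 4
Step 3: 80 μL + 1.12 mL = 1200 μL total → factor 1200/80 = 15
Step 4: 20 μL + 230 μL = 250 μL total → factor 250/20 = 12.5
Step 5: 125 μL brought to 1250 μL → factor 1250/125 = 10
Step 6: 16-fold → factor 16
Overall dilution factor = 10 × 4 × 15 × 12.5 × 10 × 16 = 1.2 × 10^6
Final = 2.50 mg/mL / 1.2 × 10^6 = 2.083 × 10^-6 mg/mL = 2.08 ng/mL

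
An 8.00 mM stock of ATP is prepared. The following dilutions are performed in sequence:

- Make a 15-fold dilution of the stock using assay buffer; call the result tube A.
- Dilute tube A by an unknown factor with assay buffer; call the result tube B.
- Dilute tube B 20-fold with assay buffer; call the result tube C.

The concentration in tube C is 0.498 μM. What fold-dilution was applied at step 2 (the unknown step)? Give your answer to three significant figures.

Step 1: 15-fold → factor 15
Step 2: unknown factor x
Step 3: 20-fold → factor 20
Product of known-step factors = 300
Overall factor = 8.00 mM / (0.498 μM) = 16064
x = 16064 / 300 = 53.5

53.5-fold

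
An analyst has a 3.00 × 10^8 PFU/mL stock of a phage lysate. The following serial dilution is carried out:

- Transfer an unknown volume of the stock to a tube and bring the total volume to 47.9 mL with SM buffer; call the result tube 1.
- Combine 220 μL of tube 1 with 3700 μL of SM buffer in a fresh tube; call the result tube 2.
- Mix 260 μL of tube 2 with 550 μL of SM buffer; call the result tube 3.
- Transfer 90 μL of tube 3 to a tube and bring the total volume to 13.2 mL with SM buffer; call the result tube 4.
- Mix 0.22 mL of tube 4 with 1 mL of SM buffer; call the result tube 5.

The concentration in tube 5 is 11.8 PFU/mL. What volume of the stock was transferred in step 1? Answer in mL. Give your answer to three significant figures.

Step 1: v brought to 47.9 mL → factor = 47.9 mL/v
Step 2: 220 μL + 3700 μL = 3920 μL total → factor 3920/220 = 17.818
Step 3: 260 μL + 550 μL = 810 μL total → factor 810/260 = 3.1154
Step 4: 90 μL brought to 13.2 mL → factor 13200/90 = 146.67
Step 5: 0.22 mL + 1 mL = 1.22 mL total → factor 1.22/0.22 = 5.5455
Product of known-step factors = 45149
Overall factor = 3.00 × 10^8 PFU/mL / (11.8 PFU/mL) = 2.5424 × 10^7
Step-1 factor = 2.5424 × 10^7 / 45149 = 563.11
v = 47.9 mL / 563.11 = 0.0851 mL

0.0851 mL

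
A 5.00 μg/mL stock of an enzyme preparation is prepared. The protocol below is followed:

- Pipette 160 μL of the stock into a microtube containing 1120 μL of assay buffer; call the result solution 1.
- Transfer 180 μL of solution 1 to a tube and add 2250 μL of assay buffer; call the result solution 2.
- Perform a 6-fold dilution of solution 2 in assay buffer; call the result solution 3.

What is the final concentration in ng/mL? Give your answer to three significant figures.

7.72 ng/mL

Step 1: 160 μL + 1120 μL = 1280 μL total → factor 1280/160 = 8
Step 2: 180 μL + 2250 μL = 2430 μL total → factor 2430/180 = 13.5
Step 3: 6-fold → factor 6
Overall dilution factor = 8 × 13.5 × 6 = 648
Final = 5.00 μg/mL / 648 = 0.007716 μg/mL = 7.72 ng/mL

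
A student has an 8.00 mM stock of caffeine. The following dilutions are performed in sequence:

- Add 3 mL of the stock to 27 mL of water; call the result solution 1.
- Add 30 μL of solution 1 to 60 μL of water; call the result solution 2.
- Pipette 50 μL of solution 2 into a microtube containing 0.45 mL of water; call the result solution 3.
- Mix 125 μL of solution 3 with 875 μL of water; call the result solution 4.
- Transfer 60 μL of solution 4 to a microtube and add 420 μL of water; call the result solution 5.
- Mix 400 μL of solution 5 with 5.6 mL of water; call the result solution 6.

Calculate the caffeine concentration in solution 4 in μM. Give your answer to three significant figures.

Step 1: 3 mL + 27 mL = 30 mL total → factor 30/3 = 10
Step 2: 30 μL + 60 μL = 90 μL total → factor 90/30 = 3
Step 3: 50 μL + 0.45 mL = 500 μL total → factor 500/50 = 10
Step 4: 125 μL + 875 μL = 1000 μL total → factor 1000/125 = 8
Dilution factor through solution 4 = 10 × 3 × 10 × 8 = 2400
[solution 4] = 8.00 mM / 2400 = 0.003333 mM = 3.33 μM

3.33 μM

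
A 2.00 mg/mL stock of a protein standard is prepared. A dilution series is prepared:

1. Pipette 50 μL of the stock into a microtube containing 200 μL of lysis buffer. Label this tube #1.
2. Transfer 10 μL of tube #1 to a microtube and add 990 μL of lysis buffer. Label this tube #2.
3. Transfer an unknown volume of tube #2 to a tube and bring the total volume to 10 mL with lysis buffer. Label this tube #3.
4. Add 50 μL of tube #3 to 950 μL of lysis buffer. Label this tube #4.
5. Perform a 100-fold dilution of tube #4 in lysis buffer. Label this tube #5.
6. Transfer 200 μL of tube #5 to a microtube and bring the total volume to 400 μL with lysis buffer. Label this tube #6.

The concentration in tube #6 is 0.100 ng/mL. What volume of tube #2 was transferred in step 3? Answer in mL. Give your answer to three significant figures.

Step 1: 50 μL + 200 μL = 250 μL total → factor 250/50 = 5
Step 2: 10 μL + 990 μL = 1000 μL total → factor 1000/10 = 100
Step 3: v brought to 10 mL → factor = 10 mL/v
Step 4: 50 μL + 950 μL = 1000 μL total → factor 1000/50 = 20
Step 5: 100-fold → factor 100
Step 6: 200 μL brought to 400 μL → factor 400/200 = 2
Product of known-step factors = 2 × 10^6
Overall factor = 2.00 mg/mL / (0.100 ng/mL) = 2 × 10^7
Step-3 factor = 2 × 10^7 / 2 × 10^6 = 10
v = 10 mL / 10 = 1.00 mL

1.00 mL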